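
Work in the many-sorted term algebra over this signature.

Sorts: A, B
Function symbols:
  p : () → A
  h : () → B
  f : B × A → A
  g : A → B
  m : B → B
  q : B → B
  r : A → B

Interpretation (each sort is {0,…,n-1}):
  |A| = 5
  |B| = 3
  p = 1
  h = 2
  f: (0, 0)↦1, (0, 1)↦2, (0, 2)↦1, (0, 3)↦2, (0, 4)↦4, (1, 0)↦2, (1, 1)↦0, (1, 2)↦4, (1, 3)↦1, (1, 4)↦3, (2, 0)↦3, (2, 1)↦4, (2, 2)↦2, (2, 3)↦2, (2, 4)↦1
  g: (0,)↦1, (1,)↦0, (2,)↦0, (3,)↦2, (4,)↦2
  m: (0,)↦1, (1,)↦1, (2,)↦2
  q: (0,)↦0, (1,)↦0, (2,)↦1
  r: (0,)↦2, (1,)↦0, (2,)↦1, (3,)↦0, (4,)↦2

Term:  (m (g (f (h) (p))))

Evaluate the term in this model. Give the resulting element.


  h = 2
  p = 1
  (f (h) (p)) = f(2, 1) = 4
  (g (f (h) (p))) = g(4,) = 2
  (m (g (f (h) (p)))) = m(2,) = 2

value = 2


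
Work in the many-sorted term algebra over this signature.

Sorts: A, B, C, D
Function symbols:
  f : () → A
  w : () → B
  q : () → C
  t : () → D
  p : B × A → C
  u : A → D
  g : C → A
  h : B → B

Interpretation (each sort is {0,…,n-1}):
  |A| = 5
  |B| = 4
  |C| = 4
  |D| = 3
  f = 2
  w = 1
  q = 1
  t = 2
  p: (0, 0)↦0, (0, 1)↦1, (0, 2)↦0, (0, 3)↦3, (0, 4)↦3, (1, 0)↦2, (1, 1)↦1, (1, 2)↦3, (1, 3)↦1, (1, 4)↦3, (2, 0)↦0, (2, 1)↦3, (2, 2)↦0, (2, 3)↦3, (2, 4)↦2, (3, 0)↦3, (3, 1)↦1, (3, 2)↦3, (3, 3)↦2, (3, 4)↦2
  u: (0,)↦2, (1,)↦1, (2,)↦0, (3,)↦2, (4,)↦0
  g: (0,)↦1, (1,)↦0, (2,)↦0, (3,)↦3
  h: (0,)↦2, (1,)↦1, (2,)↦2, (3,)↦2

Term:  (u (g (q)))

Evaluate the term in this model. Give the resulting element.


  q = 1
  (g (q)) = g(1,) = 0
  (u (g (q))) = u(0,) = 2

value = 2


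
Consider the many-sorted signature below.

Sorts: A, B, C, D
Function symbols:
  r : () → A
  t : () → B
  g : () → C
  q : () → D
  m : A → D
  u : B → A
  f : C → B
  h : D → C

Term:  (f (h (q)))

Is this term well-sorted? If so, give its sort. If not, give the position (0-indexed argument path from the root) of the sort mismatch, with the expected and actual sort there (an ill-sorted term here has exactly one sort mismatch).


well-sorted; sort = B

    (q) : D
  (h (q)) : C
(f (h (q))) : B


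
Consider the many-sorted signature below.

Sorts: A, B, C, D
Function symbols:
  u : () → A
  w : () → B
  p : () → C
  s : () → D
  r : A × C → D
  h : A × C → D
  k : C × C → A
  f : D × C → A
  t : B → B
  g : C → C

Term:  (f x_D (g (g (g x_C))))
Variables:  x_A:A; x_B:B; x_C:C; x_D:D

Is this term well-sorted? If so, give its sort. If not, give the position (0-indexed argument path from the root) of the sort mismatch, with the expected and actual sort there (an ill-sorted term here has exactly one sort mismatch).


  x_D : D
        x_C : C
      (g x_C) : C
    (g (g x_C)) : C
  (g (g (g x_C))) : C
(f x_D (g (g (g x_C)))) : A

well-sorted; sort = A


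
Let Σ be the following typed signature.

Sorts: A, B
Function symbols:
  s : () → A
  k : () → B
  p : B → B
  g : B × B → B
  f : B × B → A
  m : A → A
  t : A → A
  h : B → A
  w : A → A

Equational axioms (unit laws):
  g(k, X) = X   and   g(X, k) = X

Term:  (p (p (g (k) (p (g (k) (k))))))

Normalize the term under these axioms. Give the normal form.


1. (p (p (g (k) (p (g (k) (k))))))  →  (p (p (p (g (k) (k)))))
2. (p (p (p (g (k) (k)))))  →  (p (p (p (k))))

normal form = (p (p (p (k))))


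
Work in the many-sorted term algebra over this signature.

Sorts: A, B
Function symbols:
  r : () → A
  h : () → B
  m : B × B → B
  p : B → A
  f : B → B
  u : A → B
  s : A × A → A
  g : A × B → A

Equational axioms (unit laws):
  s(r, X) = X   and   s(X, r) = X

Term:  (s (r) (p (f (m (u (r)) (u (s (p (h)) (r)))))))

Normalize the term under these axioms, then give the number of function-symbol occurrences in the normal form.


1. (s (r) (p (f (m (u (r)) (u (s (p (h)) (r)))))))  →  (p (f (m (u (r)) (u (s (p (h)) (r))))))
2. (p (f (m (u (r)) (u (s (p (h)) (r))))))  →  (p (f (m (u (r)) (u (p (h))))))
normal form: (p (f (m (u (r)) (u (p (h))))))

size = 8


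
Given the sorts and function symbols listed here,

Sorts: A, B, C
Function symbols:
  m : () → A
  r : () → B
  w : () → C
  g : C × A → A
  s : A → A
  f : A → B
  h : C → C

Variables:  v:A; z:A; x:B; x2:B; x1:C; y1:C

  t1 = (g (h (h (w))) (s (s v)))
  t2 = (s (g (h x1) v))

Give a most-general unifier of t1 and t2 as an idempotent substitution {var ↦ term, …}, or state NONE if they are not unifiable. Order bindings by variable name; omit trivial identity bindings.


head clash or occurs-check failure — not unifiable

NONE (not unifiable)


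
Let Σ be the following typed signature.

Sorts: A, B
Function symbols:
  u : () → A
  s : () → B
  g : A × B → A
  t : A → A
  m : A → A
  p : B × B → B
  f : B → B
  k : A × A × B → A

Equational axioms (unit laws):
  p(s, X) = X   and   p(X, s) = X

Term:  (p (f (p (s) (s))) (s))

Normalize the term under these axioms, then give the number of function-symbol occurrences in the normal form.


size = 2

1. (p (f (p (s) (s))) (s))  →  (f (p (s) (s)))
2. (f (p (s) (s)))  →  (f (s))
normal form: (f (s))


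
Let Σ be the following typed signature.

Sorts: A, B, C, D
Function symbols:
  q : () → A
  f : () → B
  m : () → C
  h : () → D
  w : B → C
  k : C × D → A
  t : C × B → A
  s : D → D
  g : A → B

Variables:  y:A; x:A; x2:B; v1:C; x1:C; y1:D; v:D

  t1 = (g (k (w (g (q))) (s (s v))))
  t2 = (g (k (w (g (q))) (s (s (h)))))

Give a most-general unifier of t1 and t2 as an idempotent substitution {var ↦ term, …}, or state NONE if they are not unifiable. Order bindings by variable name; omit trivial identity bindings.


{v ↦ (h)}


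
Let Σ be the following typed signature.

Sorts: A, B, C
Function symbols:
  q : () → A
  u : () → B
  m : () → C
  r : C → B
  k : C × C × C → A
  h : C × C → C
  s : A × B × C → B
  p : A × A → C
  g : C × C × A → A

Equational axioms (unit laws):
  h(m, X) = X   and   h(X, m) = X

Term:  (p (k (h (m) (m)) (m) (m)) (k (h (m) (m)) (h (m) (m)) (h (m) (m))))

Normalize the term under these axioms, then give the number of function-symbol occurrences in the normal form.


size = 9

1. (p (k (h (m) (m)) (m) (m)) (k (h (m) (m)) (h (m) (m)) (h (m) (m))))  →  (p (k (m) (m) (m)) (k (h (m) (m)) (h (m) (m)) (h (m) (m))))
2. (p (k (m) (m) (m)) (k (h (m) (m)) (h (m) (m)) (h (m) (m))))  →  (p (k (m) (m) (m)) (k (m) (h (m) (m)) (h (m) (m))))
3. (p (k (m) (m) (m)) (k (m) (h (m) (m)) (h (m) (m))))  →  (p (k (m) (m) (m)) (k (m) (m) (h (m) (m))))
4. (p (k (m) (m) (m)) (k (m) (m) (h (m) (m))))  →  (p (k (m) (m) (m)) (k (m) (m) (m)))
normal form: (p (k (m) (m) (m)) (k (m) (m) (m)))


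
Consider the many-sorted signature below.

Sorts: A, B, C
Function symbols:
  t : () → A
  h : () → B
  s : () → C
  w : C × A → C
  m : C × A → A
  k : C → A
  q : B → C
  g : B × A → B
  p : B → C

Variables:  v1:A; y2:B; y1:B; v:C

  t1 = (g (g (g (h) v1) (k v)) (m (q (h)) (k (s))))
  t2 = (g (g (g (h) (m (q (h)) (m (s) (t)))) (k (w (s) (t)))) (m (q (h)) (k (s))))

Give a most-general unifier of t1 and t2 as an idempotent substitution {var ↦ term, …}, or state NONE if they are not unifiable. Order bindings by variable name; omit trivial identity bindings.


{v ↦ (w (s) (t)), v1 ↦ (m (q (h)) (m (s) (t)))}


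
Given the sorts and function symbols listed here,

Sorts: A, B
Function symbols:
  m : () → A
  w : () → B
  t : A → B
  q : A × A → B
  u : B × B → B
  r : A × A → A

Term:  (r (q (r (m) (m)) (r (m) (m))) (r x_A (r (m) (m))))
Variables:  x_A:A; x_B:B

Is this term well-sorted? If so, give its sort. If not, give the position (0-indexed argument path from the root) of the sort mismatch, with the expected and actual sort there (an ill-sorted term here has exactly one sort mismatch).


      (m) : A
      (m) : A
    (r (m) (m)) : A
      (m) : A
      (m) : A
    (r (m) (m)) : A
  (q (r (m) (m)) (r (m) (m))) : B
    x_A : A
      (m) : A
      (m) : A
    (r (m) (m)) : A
  (r x_A (r (m) (m))) : A
(r (q (r (m) (m)) (r (m) (m))) (r x_A (r (m) (m)))) : ✗ arg 0 at [0] has sort B, expected A

ill-sorted at position [0]: expected A, got B


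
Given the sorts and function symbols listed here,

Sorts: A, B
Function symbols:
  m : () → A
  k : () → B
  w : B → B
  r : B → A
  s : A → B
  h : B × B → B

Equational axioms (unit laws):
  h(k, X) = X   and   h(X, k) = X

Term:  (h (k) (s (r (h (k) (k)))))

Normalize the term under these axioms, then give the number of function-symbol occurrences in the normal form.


size = 3

1. (h (k) (s (r (h (k) (k)))))  →  (s (r (h (k) (k))))
2. (s (r (h (k) (k))))  →  (s (r (k)))
normal form: (s (r (k)))


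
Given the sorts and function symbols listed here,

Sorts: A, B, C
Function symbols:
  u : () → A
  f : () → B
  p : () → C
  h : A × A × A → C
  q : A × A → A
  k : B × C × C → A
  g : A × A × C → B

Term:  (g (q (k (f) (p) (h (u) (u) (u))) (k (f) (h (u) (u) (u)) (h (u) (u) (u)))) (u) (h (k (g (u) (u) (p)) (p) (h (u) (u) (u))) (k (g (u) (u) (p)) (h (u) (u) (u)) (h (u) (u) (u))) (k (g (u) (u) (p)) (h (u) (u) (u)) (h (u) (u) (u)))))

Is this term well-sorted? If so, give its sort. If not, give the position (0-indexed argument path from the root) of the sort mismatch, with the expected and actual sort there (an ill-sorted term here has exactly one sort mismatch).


      (f) : B
      (p) : C
        (u) : A
        (u) : A
        (u) : A
      (h (u) (u) (u)) : C
    (k (f) (p) (h (u) (u) (u))) : A
      (f) : B
        (u) : A
        (u) : A
        (u) : A
      (h (u) (u) (u)) : C
        (u) : A
        (u) : A
        (u) : A
      (h (u) (u) (u)) : C
    (k (f) (h (u) (u) (u)) (h (u) (u) (u))) : A
  (q (k (f) (p) (h (u) (u) (u))) (k (f) (h (u) (u) (u)) (h (u) (u) (u)))) : A
  (u) : A
        (u) : A
        (u) : A
        (p) : C
      (g (u) (u) (p)) : B
      (p) : C
        (u) : A
        (u) : A
        (u) : A
      (h (u) (u) (u)) : C
    (k (g (u) (u) (p)) (p) (h (u) (u) (u))) : A
        (u) : A
        (u) : A
        (p) : C
      (g (u) (u) (p)) : B
        (u) : A
        (u) : A
        (u) : A
      (h (u) (u) (u)) : C
        (u) : A
        (u) : A
        (u) : A
      (h (u) (u) (u)) : C
    (k (g (u) (u) (p)) (h (u) (u) (u)) (h (u) (u) (u))) : A
        (u) : A
        (u) : A
        (p) : C
      (g (u) (u) (p)) : B
        (u) : A
        (u) : A
        (u) : A
      (h (u) (u) (u)) : C
        (u) : A
        (u) : A
        (u) : A
      (h (u) (u) (u)) : C
    (k (g (u) (u) (p)) (h (u) (u) (u)) (h (u) (u) (u))) : A
  (h (k (g (u) (u) (p)) (p) (h (u) (u) (u))) (k (g (u) (u) (p)) (h (u) (u) (u)) (h (u) (u) (u))) (k (g (u) (u) (p)) (h (u) (u) (u)) (h (u) (u) (u)))) : C
(g (q (k (f) (p) (h (u) (u) (u))) (k (f) (h (u) (u) (u)) (h (u) (u) (u)))) (u) (h (k (g (u) (u) (p)) (p) (h (u) (u) (u))) (k (g (u) (u) (p)) (h (u) (u) (u)) (h (u) (u) (u))) (k (g (u) (u) (p)) (h (u) (u) (u)) (h (u) (u) (u))))) : B

well-sorted; sort = B


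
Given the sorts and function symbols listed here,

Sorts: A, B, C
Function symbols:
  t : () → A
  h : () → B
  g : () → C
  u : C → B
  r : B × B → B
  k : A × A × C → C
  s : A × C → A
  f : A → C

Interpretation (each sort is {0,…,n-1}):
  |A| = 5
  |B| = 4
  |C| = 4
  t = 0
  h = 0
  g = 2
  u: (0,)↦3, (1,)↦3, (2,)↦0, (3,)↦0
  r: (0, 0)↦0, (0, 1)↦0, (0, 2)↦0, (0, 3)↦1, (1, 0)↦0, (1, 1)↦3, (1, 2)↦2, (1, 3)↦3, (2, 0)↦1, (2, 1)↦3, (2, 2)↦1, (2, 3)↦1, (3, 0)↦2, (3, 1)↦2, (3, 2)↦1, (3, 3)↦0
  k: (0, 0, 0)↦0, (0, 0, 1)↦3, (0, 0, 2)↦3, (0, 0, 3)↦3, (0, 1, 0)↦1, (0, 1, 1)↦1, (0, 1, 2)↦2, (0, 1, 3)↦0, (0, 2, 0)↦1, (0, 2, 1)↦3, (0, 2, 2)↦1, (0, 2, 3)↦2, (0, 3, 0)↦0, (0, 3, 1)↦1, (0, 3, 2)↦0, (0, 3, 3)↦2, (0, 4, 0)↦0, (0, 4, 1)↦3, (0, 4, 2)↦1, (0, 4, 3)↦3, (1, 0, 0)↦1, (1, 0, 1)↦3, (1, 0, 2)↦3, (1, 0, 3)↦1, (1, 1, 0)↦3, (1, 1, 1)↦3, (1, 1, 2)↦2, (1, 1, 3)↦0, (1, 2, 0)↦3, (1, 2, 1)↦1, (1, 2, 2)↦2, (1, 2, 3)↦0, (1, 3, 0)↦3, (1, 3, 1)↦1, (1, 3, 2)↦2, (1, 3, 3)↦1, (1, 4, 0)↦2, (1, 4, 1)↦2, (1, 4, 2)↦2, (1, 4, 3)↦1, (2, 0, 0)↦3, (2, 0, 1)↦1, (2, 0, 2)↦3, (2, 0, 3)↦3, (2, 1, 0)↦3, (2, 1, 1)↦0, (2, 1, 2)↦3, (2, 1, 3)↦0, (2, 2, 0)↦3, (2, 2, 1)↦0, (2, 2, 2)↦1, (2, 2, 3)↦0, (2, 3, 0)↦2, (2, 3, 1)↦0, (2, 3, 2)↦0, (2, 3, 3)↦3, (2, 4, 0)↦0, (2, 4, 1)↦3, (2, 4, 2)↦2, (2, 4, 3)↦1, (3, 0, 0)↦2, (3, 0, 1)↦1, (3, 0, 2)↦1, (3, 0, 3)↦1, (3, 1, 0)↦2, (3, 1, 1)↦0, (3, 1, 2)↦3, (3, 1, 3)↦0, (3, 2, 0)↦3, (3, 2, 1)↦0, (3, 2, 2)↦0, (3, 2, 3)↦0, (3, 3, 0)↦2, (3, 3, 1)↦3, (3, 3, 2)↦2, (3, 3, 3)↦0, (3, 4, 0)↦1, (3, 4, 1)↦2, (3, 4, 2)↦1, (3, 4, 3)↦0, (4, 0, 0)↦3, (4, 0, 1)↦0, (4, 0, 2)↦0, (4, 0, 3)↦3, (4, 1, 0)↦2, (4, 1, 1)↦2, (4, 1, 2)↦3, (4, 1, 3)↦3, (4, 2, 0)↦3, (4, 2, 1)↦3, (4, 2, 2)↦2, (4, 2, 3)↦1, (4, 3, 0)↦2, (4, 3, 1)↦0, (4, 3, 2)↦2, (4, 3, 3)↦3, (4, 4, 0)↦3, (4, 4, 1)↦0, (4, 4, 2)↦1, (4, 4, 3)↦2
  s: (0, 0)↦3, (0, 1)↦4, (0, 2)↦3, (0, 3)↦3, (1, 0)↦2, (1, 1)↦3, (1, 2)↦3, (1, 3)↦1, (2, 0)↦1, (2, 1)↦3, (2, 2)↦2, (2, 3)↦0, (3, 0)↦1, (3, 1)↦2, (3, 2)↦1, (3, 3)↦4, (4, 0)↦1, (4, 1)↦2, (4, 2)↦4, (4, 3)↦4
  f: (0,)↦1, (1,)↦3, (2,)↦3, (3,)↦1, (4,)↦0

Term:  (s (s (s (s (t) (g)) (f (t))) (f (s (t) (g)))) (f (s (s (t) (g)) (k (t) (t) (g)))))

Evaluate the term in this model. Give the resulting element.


  t = 0
  g = 2
  (s (t) (g)) = s(0, 2) = 3
  t = 0
  (f (t)) = f(0,) = 1
  (s (s (t) (g)) (f (t))) = s(3, 1) = 2
  t = 0
  g = 2
  (s (t) (g)) = s(0, 2) = 3
  (f (s (t) (g))) = f(3,) = 1
  (s (s (s (t) (g)) (f (t))) (f (s (t) (g)))) = s(2, 1) = 3
  t = 0
  g = 2
  (s (t) (g)) = s(0, 2) = 3
  t = 0
  t = 0
  g = 2
  (k (t) (t) (g)) = k(0, 0, 2) = 3
  (s (s (t) (g)) (k (t) (t) (g))) = s(3, 3) = 4
  (f (s (s (t) (g)) (k (t) (t) (g)))) = f(4,) = 0
  (s (s (s (s (t) (g)) (f (t))) (f (s (t) (g)))) (f (s (s (t) (g)) (k (t) (t) (g))))) = s(3, 0) = 1

value = 1


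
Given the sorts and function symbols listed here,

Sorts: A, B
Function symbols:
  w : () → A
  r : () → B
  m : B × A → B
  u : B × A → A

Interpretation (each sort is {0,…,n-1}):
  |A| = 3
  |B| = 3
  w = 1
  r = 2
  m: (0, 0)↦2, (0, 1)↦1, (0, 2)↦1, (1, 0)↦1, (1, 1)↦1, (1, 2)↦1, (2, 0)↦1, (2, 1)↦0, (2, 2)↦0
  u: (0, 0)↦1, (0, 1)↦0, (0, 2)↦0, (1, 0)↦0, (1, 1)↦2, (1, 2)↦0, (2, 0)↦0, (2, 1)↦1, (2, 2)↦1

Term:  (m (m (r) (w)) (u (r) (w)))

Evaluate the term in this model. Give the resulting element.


  r = 2
  w = 1
  (m (r) (w)) = m(2, 1) = 0
  r = 2
  w = 1
  (u (r) (w)) = u(2, 1) = 1
  (m (m (r) (w)) (u (r) (w))) = m(0, 1) = 1

value = 1


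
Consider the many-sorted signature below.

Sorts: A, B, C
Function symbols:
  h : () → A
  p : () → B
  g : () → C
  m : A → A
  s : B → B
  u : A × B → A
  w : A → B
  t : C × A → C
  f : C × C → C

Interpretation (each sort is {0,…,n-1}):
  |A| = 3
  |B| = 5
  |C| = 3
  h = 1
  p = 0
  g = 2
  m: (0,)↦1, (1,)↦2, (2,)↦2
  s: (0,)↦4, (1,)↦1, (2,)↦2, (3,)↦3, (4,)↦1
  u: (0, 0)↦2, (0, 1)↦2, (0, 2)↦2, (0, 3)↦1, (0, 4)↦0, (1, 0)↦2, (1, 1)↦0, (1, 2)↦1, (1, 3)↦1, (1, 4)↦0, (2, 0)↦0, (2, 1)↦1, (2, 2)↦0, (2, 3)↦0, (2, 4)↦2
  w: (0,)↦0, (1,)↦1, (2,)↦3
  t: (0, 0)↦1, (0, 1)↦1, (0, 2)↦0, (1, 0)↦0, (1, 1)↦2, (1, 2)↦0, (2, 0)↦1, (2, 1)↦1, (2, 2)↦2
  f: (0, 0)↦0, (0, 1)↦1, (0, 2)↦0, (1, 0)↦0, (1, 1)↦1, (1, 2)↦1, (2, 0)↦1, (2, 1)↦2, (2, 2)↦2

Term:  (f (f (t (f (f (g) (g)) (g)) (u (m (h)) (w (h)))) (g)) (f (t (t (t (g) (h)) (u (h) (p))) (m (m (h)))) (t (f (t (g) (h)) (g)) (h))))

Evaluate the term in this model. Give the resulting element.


value = 0

  g = 2
  g = 2
  (f (g) (g)) = f(2, 2) = 2
  g = 2
  (f (f (g) (g)) (g)) = f(2, 2) = 2
  h = 1
  (m (h)) = m(1,) = 2
  h = 1
  (w (h)) = w(1,) = 1
  (u (m (h)) (w (h))) = u(2, 1) = 1
  (t (f (f (g) (g)) (g)) (u (m (h)) (w (h)))) = t(2, 1) = 1
  g = 2
  (f (t (f (f (g) (g)) (g)) (u (m (h)) (w (h)))) (g)) = f(1, 2) = 1
  g = 2
  h = 1
  (t (g) (h)) = t(2, 1) = 1
  h = 1
  p = 0
  (u (h) (p)) = u(1, 0) = 2
  (t (t (g) (h)) (u (h) (p))) = t(1, 2) = 0
  h = 1
  (m (h)) = m(1,) = 2
  (m (m (h))) = m(2,) = 2
  (t (t (t (g) (h)) (u (h) (p))) (m (m (h)))) = t(0, 2) = 0
  g = 2
  h = 1
  (t (g) (h)) = t(2, 1) = 1
  g = 2
  (f (t (g) (h)) (g)) = f(1, 2) = 1
  h = 1
  (t (f (t (g) (h)) (g)) (h)) = t(1, 1) = 2
  (f (t (t (t (g) (h)) (u (h) (p))) (m (m (h)))) (t (f (t (g) (h)) (g)) (h))) = f(0, 2) = 0
  (f (f (t (f (f (g) (g)) (g)) (u (m (h)) (w (h)))) (g)) (f (t (t (t (g) (h)) (u (h) (p))) (m (m (h)))) (t (f (t (g) (h)) (g)) (h)))) = f(1, 0) = 0


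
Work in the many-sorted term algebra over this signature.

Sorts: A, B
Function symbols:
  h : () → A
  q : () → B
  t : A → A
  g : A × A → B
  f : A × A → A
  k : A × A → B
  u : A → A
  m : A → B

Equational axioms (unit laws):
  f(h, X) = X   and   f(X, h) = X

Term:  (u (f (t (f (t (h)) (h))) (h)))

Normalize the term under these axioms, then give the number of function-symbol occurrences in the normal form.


size = 4

1. (u (f (t (f (t (h)) (h))) (h)))  →  (u (t (f (t (h)) (h))))
2. (u (t (f (t (h)) (h))))  →  (u (t (t (h))))
normal form: (u (t (t (h))))


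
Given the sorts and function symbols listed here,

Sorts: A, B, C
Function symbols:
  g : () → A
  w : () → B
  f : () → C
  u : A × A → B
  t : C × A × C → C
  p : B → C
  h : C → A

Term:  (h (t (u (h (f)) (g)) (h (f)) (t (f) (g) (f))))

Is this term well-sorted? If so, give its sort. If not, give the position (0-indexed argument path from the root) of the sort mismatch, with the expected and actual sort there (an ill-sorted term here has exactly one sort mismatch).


        (f) : C
      (h (f)) : A
      (g) : A
    (u (h (f)) (g)) : B
      (f) : C
    (h (f)) : A
      (f) : C
      (g) : A
      (f) : C
    (t (f) (g) (f)) : C
  (t (u (h (f)) (g)) (h (f)) (t (f) (g) (f))) : ✗ arg 0 at [0, 0] has sort B, expected C

ill-sorted at position [0, 0]: expected C, got B


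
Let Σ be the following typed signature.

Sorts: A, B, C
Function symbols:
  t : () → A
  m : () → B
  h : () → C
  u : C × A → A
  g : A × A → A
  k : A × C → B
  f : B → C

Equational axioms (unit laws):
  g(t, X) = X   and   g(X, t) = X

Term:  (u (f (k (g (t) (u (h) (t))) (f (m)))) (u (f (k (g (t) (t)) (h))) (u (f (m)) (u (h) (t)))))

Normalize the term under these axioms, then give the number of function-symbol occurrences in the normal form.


size = 19

1. (u (f (k (g (t) (u (h) (t))) (f (m)))) (u (f (k (g (t) (t)) (h))) (u (f (m)) (u (h) (t)))))  →  (u (f (k (u (h) (t)) (f (m)))) (u (f (k (g (t) (t)) (h))) (u (f (m)) (u (h) (t)))))
2. (u (f (k (u (h) (t)) (f (m)))) (u (f (k (g (t) (t)) (h))) (u (f (m)) (u (h) (t)))))  →  (u (f (k (u (h) (t)) (f (m)))) (u (f (k (t) (h))) (u (f (m)) (u (h) (t)))))
normal form: (u (f (k (u (h) (t)) (f (m)))) (u (f (k (t) (h))) (u (f (m)) (u (h) (t)))))


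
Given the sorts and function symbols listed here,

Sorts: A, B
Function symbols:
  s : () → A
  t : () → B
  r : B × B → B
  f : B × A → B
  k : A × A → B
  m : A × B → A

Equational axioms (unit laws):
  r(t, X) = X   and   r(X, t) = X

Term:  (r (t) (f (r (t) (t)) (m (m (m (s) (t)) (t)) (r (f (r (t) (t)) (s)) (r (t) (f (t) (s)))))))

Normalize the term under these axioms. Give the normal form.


normal form = (f (t) (m (m (m (s) (t)) (t)) (r (f (t) (s)) (f (t) (s)))))

1. (r (t) (f (r (t) (t)) (m (m (m (s) (t)) (t)) (r (f (r (t) (t)) (s)) (r (t) (f (t) (s)))))))  →  (f (r (t) (t)) (m (m (m (s) (t)) (t)) (r (f (r (t) (t)) (s)) (r (t) (f (t) (s))))))
2. (f (r (t) (t)) (m (m (m (s) (t)) (t)) (r (f (r (t) (t)) (s)) (r (t) (f (t) (s))))))  →  (f (t) (m (m (m (s) (t)) (t)) (r (f (r (t) (t)) (s)) (r (t) (f (t) (s))))))
3. (f (t) (m (m (m (s) (t)) (t)) (r (f (r (t) (t)) (s)) (r (t) (f (t) (s))))))  →  (f (t) (m (m (m (s) (t)) (t)) (r (f (t) (s)) (r (t) (f (t) (s))))))
4. (f (t) (m (m (m (s) (t)) (t)) (r (f (t) (s)) (r (t) (f (t) (s))))))  →  (f (t) (m (m (m (s) (t)) (t)) (r (f (t) (s)) (f (t) (s)))))


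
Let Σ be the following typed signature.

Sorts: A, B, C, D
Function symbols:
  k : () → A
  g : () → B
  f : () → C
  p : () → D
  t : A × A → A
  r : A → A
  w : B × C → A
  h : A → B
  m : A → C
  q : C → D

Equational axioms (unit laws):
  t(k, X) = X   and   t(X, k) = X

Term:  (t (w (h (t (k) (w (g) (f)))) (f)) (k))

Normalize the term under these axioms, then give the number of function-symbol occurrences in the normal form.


1. (t (w (h (t (k) (w (g) (f)))) (f)) (k))  →  (w (h (t (k) (w (g) (f)))) (f))
2. (w (h (t (k) (w (g) (f)))) (f))  →  (w (h (w (g) (f))) (f))
normal form: (w (h (w (g) (f))) (f))

size = 6


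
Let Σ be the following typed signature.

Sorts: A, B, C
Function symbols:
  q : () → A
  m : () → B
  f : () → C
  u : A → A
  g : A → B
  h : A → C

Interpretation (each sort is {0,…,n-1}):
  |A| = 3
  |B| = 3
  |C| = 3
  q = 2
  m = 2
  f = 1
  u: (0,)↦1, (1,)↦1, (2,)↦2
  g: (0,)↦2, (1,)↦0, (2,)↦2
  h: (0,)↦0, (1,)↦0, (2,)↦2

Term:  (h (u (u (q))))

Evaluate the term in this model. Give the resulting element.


  q = 2
  (u (q)) = u(2,) = 2
  (u (u (q))) = u(2,) = 2
  (h (u (u (q)))) = h(2,) = 2

value = 2


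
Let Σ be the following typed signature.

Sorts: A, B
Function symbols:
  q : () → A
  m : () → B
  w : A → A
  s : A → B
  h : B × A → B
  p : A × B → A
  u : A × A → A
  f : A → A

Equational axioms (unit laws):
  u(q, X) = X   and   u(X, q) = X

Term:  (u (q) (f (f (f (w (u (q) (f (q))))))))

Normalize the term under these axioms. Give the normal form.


normal form = (f (f (f (w (f (q))))))

1. (u (q) (f (f (f (w (u (q) (f (q))))))))  →  (f (f (f (w (u (q) (f (q)))))))
2. (f (f (f (w (u (q) (f (q)))))))  →  (f (f (f (w (f (q))))))


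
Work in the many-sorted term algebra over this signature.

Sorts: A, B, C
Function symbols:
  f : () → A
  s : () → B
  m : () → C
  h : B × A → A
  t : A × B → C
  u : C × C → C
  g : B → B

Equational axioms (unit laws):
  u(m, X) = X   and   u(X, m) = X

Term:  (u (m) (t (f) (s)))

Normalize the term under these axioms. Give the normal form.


1. (u (m) (t (f) (s)))  →  (t (f) (s))

normal form = (t (f) (s))


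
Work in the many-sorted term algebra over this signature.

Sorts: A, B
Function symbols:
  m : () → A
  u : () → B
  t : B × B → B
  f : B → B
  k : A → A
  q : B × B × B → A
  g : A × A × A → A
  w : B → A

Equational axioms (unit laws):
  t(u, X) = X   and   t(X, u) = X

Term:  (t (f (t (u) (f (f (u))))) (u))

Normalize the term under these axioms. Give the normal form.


1. (t (f (t (u) (f (f (u))))) (u))  →  (f (t (u) (f (f (u)))))
2. (f (t (u) (f (f (u)))))  →  (f (f (f (u))))

normal form = (f (f (f (u))))


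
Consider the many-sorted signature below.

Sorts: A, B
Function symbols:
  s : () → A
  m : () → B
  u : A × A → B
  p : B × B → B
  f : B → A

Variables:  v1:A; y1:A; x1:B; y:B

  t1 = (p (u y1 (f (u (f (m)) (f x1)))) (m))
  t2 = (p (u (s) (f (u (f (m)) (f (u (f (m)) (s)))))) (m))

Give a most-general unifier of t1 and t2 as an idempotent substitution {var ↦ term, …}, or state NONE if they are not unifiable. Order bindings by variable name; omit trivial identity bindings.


{x1 ↦ (u (f (m)) (s)), y1 ↦ (s)}


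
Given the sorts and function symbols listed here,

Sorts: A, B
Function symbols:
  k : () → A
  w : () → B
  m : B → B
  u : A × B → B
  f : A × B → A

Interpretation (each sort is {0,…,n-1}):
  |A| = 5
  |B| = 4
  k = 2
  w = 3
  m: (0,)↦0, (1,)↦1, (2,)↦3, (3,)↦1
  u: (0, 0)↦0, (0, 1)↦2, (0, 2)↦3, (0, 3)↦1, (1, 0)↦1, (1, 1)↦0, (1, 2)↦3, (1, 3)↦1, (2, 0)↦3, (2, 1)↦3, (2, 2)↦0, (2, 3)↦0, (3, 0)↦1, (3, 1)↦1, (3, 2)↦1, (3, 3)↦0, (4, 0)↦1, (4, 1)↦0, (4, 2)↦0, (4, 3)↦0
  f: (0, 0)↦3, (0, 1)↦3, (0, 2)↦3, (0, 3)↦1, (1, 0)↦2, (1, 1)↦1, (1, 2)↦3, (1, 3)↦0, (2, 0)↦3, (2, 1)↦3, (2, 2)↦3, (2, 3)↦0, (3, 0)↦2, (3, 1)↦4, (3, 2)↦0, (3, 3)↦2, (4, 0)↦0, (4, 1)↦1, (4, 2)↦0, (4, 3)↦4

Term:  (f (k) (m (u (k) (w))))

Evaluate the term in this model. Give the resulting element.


value = 3

  k = 2
  k = 2
  w = 3
  (u (k) (w)) = u(2, 3) = 0
  (m (u (k) (w))) = m(0,) = 0
  (f (k) (m (u (k) (w)))) = f(2, 0) = 3


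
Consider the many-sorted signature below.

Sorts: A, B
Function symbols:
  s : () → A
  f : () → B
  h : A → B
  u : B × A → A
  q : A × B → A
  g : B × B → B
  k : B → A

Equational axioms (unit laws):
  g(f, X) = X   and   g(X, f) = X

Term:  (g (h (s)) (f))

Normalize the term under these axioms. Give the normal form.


1. (g (h (s)) (f))  →  (h (s))

normal form = (h (s))


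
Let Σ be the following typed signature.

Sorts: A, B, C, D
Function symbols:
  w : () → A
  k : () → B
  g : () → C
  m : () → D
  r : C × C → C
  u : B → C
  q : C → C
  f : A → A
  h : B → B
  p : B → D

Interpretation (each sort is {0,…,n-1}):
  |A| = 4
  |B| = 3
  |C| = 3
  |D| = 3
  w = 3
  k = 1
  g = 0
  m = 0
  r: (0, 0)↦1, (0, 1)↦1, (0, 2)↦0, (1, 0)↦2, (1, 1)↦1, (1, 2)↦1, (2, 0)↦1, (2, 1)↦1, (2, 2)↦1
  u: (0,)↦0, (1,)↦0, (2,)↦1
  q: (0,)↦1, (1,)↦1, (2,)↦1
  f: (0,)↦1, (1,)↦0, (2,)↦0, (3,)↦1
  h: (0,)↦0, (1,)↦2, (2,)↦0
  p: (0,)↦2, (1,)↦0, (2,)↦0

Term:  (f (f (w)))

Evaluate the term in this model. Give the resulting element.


  w = 3
  (f (w)) = f(3,) = 1
  (f (f (w))) = f(1,) = 0

value = 0


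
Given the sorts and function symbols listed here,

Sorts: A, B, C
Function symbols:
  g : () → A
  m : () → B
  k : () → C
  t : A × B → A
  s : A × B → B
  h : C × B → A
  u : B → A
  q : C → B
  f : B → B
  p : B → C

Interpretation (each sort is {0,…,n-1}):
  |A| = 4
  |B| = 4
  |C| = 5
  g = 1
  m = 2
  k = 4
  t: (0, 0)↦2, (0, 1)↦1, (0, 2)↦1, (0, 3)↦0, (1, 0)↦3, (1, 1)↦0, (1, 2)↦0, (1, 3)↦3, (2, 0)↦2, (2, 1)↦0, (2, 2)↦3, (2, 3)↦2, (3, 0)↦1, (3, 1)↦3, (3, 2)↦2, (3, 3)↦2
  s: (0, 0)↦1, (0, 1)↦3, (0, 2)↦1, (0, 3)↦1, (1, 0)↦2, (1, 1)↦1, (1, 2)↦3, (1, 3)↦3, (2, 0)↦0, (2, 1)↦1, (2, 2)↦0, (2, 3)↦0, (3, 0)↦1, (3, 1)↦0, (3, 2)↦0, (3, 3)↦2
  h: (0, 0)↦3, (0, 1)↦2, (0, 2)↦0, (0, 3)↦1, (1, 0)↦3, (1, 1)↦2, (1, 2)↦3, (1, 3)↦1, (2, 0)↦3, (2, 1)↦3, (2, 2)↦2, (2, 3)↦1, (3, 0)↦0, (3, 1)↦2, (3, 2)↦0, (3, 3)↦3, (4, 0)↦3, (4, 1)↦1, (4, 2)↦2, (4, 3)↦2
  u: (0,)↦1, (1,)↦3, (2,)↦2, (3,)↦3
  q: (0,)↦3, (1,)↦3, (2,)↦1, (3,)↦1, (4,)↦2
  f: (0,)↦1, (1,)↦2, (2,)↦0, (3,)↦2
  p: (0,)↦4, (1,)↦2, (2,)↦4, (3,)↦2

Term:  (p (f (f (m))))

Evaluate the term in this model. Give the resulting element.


  m = 2
  (f (m)) = f(2,) = 0
  (f (f (m))) = f(0,) = 1
  (p (f (f (m)))) = p(1,) = 2

value = 2


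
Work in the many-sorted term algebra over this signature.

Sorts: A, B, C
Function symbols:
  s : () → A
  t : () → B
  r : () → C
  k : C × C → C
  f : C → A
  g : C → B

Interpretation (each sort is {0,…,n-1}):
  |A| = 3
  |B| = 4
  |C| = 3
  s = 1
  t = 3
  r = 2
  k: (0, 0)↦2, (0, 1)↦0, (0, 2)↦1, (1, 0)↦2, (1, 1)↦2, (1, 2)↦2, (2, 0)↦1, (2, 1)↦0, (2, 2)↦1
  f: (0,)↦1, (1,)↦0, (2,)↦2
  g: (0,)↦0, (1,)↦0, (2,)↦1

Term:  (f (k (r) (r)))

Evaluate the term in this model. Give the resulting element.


value = 0

  r = 2
  r = 2
  (k (r) (r)) = k(2, 2) = 1
  (f (k (r) (r))) = f(1,) = 0


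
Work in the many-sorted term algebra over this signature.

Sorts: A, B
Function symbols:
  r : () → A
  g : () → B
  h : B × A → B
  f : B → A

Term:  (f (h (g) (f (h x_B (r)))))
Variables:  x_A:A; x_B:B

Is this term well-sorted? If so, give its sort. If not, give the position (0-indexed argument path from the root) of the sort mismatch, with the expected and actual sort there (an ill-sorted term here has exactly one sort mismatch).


    (g) : B
        x_B : B
        (r) : A
      (h x_B (r)) : B
    (f (h x_B (r))) : A
  (h (g) (f (h x_B (r)))) : B
(f (h (g) (f (h x_B (r))))) : A

well-sorted; sort = A


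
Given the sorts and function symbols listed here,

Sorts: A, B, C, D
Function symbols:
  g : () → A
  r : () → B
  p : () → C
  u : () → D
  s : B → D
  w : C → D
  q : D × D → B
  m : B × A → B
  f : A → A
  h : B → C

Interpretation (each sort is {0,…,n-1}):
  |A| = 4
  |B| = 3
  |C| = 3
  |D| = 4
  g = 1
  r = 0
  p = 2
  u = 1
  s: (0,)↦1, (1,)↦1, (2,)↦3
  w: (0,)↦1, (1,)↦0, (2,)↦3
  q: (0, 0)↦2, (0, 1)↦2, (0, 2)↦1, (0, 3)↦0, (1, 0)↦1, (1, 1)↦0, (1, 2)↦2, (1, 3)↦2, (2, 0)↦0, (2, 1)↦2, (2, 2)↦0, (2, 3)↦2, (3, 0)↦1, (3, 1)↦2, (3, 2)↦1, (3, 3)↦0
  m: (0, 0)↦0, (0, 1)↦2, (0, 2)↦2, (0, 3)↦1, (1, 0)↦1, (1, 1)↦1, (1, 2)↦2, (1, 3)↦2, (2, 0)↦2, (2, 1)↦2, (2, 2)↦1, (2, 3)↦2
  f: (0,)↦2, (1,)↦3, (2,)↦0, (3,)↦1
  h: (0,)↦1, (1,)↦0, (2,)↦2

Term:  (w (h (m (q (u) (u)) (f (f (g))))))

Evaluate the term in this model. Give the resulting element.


value = 3

  u = 1
  u = 1
  (q (u) (u)) = q(1, 1) = 0
  g = 1
  (f (g)) = f(1,) = 3
  (f (f (g))) = f(3,) = 1
  (m (q (u) (u)) (f (f (g)))) = m(0, 1) = 2
  (h (m (q (u) (u)) (f (f (g))))) = h(2,) = 2
  (w (h (m (q (u) (u)) (f (f (g)))))) = w(2,) = 3


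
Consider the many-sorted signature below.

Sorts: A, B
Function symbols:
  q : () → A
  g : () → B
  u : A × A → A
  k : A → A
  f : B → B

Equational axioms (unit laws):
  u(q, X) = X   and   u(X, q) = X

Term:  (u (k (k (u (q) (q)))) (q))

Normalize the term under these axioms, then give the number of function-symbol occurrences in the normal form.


1. (u (k (k (u (q) (q)))) (q))  →  (k (k (u (q) (q))))
2. (k (k (u (q) (q))))  →  (k (k (q)))
normal form: (k (k (q)))

size = 3


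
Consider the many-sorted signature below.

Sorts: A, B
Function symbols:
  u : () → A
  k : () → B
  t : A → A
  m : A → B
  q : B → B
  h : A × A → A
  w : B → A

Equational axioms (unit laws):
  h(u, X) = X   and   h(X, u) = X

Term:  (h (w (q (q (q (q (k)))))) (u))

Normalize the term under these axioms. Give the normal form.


normal form = (w (q (q (q (q (k))))))

1. (h (w (q (q (q (q (k)))))) (u))  →  (w (q (q (q (q (k))))))


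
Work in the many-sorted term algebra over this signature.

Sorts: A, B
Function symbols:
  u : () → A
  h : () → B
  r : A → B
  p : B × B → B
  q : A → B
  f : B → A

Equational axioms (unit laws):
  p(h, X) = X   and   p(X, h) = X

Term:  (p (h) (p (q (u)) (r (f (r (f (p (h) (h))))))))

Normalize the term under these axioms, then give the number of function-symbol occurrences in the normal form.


1. (p (h) (p (q (u)) (r (f (r (f (p (h) (h))))))))  →  (p (q (u)) (r (f (r (f (p (h) (h)))))))
2. (p (q (u)) (r (f (r (f (p (h) (h)))))))  →  (p (q (u)) (r (f (r (f (h))))))
normal form: (p (q (u)) (r (f (r (f (h))))))

size = 8


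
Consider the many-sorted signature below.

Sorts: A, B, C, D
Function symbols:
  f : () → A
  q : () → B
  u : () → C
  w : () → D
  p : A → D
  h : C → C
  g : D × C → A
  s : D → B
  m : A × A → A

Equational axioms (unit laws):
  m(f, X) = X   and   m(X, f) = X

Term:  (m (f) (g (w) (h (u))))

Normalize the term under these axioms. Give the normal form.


1. (m (f) (g (w) (h (u))))  →  (g (w) (h (u)))

normal form = (g (w) (h (u)))


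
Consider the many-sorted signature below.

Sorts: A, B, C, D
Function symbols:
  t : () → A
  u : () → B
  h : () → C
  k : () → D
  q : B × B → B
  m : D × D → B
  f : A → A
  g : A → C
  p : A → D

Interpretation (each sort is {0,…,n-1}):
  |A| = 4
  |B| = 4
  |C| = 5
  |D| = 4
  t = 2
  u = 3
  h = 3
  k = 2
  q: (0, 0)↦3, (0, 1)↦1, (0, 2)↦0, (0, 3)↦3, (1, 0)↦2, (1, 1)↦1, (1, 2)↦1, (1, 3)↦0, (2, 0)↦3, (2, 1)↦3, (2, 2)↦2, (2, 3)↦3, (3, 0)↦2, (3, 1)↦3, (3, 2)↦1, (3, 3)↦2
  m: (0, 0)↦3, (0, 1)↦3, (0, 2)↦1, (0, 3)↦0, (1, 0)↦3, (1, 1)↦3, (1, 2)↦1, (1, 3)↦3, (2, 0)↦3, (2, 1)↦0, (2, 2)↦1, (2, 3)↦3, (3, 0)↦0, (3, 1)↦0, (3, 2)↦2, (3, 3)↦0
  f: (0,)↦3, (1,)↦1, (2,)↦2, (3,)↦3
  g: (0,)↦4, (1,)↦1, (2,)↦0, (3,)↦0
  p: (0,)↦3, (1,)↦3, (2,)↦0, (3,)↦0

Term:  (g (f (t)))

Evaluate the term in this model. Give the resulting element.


  t = 2
  (f (t)) = f(2,) = 2
  (g (f (t))) = g(2,) = 0

value = 0


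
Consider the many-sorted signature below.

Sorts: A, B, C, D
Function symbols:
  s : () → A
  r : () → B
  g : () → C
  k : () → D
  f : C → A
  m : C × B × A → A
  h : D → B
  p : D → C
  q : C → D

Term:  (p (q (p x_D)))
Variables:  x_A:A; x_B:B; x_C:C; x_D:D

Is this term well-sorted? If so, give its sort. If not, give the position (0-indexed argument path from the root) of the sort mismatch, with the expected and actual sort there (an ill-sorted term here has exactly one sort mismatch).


      x_D : D
    (p x_D) : C
  (q (p x_D)) : D
(p (q (p x_D))) : C

well-sorted; sort = C


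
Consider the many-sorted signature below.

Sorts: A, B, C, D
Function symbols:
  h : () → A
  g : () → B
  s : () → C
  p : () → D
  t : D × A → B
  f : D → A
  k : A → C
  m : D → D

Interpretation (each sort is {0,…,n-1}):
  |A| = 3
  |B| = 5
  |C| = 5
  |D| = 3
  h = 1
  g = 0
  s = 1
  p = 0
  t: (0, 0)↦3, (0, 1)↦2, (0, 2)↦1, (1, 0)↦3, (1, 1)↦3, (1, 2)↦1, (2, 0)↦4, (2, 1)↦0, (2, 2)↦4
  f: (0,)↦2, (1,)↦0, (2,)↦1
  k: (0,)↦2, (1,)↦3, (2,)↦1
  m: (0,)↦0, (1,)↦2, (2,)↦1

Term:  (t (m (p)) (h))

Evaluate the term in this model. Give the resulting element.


  p = 0
  (m (p)) = m(0,) = 0
  h = 1
  (t (m (p)) (h)) = t(0, 1) = 2

value = 2


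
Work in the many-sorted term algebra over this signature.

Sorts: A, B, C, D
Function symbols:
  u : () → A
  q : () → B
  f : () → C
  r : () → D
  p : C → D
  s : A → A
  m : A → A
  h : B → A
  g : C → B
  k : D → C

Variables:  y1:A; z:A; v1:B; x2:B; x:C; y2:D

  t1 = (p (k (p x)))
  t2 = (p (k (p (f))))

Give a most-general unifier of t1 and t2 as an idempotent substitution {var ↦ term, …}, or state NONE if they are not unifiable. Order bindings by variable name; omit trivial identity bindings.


{x ↦ (f)}


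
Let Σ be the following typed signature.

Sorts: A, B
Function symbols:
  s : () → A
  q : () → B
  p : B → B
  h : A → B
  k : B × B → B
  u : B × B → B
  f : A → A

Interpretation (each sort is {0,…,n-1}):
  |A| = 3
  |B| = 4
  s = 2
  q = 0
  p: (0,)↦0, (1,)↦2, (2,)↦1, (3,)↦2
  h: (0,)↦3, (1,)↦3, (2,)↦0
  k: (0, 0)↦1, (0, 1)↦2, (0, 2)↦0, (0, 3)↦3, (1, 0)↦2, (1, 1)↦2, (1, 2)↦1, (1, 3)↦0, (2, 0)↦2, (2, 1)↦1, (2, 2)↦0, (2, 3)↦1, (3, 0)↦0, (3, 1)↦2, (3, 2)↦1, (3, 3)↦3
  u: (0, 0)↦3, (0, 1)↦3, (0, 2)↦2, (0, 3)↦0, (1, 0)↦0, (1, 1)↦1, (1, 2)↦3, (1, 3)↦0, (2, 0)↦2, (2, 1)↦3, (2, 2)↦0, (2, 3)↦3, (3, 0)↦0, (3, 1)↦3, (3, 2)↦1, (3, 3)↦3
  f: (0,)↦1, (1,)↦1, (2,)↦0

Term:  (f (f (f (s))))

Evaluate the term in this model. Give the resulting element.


value = 1

  s = 2
  (f (s)) = f(2,) = 0
  (f (f (s))) = f(0,) = 1
  (f (f (f (s)))) = f(1,) = 1


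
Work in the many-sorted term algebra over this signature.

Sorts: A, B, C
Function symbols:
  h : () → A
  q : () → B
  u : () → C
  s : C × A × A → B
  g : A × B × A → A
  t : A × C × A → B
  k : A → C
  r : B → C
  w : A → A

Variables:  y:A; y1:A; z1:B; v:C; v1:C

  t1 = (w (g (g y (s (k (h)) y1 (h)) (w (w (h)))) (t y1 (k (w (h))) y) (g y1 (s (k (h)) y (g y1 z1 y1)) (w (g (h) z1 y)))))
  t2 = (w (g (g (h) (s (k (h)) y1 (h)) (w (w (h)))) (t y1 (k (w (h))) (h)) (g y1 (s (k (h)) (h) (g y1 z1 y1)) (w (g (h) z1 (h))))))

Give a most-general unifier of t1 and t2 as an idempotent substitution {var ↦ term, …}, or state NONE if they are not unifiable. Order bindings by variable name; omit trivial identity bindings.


{y ↦ (h)}


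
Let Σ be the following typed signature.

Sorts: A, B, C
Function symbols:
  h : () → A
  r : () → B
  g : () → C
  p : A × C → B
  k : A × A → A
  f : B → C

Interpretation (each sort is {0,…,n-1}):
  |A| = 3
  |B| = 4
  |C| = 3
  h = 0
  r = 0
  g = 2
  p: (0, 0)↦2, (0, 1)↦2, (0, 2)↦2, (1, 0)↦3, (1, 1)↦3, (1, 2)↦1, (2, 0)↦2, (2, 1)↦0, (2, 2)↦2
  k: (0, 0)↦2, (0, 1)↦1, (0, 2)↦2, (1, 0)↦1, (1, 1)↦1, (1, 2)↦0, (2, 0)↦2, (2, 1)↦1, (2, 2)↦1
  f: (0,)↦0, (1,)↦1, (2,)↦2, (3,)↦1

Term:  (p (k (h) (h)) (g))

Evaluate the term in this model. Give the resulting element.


value = 2

  h = 0
  h = 0
  (k (h) (h)) = k(0, 0) = 2
  g = 2
  (p (k (h) (h)) (g)) = p(2, 2) = 2


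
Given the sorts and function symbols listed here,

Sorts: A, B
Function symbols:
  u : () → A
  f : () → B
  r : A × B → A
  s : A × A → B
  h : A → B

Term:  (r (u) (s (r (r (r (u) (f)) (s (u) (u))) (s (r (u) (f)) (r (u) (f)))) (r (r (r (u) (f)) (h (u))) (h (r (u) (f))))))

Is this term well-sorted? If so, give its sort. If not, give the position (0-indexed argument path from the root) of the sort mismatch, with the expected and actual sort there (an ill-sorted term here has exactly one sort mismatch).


well-sorted; sort = A

  (u) : A
          (u) : A
          (f) : B
        (r (u) (f)) : A
          (u) : A
          (u) : A
        (s (u) (u)) : B
      (r (r (u) (f)) (s (u) (u))) : A
          (u) : A
          (f) : B
        (r (u) (f)) : A
          (u) : A
          (f) : B
        (r (u) (f)) : A
      (s (r (u) (f)) (r (u) (f))) : B
    (r (r (r (u) (f)) (s (u) (u))) (s (r (u) (f)) (r (u) (f)))) : A
          (u) : A
          (f) : B
        (r (u) (f)) : A
          (u) : A
        (h (u)) : B
      (r (r (u) (f)) (h (u))) : A
          (u) : A
          (f) : B
        (r (u) (f)) : A
      (h (r (u) (f))) : B
    (r (r (r (u) (f)) (h (u))) (h (r (u) (f)))) : A
  (s (r (r (r (u) (f)) (s (u) (u))) (s (r (u) (f)) (r (u) (f)))) (r (r (r (u) (f)) (h (u))) (h (r (u) (f))))) : B
(r (u) (s (r (r (r (u) (f)) (s (u) (u))) (s (r (u) (f)) (r (u) (f)))) (r (r (r (u) (f)) (h (u))) (h (r (u) (f)))))) : A


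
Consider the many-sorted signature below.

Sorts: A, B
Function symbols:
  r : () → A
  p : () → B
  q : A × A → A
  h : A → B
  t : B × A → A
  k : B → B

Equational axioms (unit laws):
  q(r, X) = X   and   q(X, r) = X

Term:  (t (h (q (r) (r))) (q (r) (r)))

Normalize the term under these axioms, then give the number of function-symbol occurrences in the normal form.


1. (t (h (q (r) (r))) (q (r) (r)))  →  (t (h (r)) (q (r) (r)))
2. (t (h (r)) (q (r) (r)))  →  (t (h (r)) (r))
normal form: (t (h (r)) (r))

size = 4


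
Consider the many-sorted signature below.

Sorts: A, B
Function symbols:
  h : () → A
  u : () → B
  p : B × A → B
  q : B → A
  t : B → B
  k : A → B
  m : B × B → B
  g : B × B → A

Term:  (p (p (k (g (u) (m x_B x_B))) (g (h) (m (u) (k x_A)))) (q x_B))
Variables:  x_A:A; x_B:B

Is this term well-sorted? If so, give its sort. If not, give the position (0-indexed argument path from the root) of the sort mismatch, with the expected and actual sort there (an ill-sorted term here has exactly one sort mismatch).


        (u) : B
          x_B : B
          x_B : B
        (m x_B x_B) : B
      (g (u) (m x_B x_B)) : A
    (k (g (u) (m x_B x_B))) : B
      (h) : A
        (u) : B
          x_A : A
        (k x_A) : B
      (m (u) (k x_A)) : B
    (g (h) (m (u) (k x_A))) : ✗ arg 0 at [0, 1, 0] has sort A, expected B
    x_B : B
  (q x_B) : A

ill-sorted at position [0, 1, 0]: expected B, got A


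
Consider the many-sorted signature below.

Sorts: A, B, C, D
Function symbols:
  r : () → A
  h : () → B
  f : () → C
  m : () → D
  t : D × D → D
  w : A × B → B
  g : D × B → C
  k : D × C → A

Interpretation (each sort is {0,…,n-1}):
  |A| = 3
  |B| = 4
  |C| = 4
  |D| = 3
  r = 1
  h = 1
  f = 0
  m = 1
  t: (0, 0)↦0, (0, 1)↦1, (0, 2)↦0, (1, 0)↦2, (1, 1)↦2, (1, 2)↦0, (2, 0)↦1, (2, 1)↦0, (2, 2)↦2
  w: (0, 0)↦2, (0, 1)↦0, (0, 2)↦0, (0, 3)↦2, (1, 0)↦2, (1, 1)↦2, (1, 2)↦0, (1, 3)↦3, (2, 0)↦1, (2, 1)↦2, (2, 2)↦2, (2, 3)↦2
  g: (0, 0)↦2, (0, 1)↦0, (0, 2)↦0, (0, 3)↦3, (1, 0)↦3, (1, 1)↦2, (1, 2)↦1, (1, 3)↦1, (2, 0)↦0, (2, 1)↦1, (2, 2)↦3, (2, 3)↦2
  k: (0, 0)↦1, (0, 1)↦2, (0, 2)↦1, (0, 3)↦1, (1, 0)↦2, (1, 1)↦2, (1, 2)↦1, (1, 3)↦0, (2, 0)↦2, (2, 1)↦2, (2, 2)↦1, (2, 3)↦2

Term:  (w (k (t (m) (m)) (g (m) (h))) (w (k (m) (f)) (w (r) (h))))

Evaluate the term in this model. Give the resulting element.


  m = 1
  m = 1
  (t (m) (m)) = t(1, 1) = 2
  m = 1
  h = 1
  (g (m) (h)) = g(1, 1) = 2
  (k (t (m) (m)) (g (m) (h))) = k(2, 2) = 1
  m = 1
  f = 0
  (k (m) (f)) = k(1, 0) = 2
  r = 1
  h = 1
  (w (r) (h)) = w(1, 1) = 2
  (w (k (m) (f)) (w (r) (h))) = w(2, 2) = 2
  (w (k (t (m) (m)) (g (m) (h))) (w (k (m) (f)) (w (r) (h)))) = w(1, 2) = 0

value = 0
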